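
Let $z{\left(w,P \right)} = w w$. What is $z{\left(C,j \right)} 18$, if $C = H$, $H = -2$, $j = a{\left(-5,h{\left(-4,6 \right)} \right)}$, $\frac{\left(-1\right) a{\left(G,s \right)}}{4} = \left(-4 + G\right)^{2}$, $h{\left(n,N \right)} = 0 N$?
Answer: $72$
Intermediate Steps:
$h{\left(n,N \right)} = 0$
$a{\left(G,s \right)} = - 4 \left(-4 + G\right)^{2}$
$j = -324$ ($j = - 4 \left(-4 - 5\right)^{2} = - 4 \left(-9\right)^{2} = \left(-4\right) 81 = -324$)
$C = -2$
$z{\left(w,P \right)} = w^{2}$
$z{\left(C,j \right)} 18 = \left(-2\right)^{2} \cdot 18 = 4 \cdot 18 = 72$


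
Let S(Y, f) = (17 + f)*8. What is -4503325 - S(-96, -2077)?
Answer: -4486845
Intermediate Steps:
S(Y, f) = 136 + 8*f
-4503325 - S(-96, -2077) = -4503325 - (136 + 8*(-2077)) = -4503325 - (136 - 16616) = -4503325 - 1*(-16480) = -4503325 + 16480 = -4486845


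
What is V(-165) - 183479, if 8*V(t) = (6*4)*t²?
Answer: -101804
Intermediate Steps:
V(t) = 3*t² (V(t) = ((6*4)*t²)/8 = (24*t²)/8 = 3*t²)
V(-165) - 183479 = 3*(-165)² - 183479 = 3*27225 - 183479 = 81675 - 183479 = -101804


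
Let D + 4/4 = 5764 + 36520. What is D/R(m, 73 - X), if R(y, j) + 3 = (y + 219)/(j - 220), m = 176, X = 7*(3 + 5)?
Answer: -8583449/1004 ≈ -8549.3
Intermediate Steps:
X = 56 (X = 7*8 = 56)
R(y, j) = -3 + (219 + y)/(-220 + j) (R(y, j) = -3 + (y + 219)/(j - 220) = -3 + (219 + y)/(-220 + j))
D = 42283 (D = -1 + (5764 + 36520) = -1 + 42284 = 42283)
D/R(m, 73 - X) = 42283/(((879 + 176 - 3*(73 - 1*56))/(-220 + (73 - 1*56)))) = 42283/(((879 + 176 - 3*(73 - 56))/(-220 + (73 - 56)))) = 42283/(((879 + 176 - 3*17)/(-220 + 17))) = 42283/(((879 + 176 - 51)/(-203))) = 42283/((-1/203*1004)) = 42283/(-1004/203) = 42283*(-203/1004) = -8583449/1004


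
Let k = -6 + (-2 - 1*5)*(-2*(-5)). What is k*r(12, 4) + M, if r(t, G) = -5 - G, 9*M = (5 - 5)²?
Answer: 684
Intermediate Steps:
M = 0 (M = (5 - 5)²/9 = (⅑)*0² = (⅑)*0 = 0)
k = -76 (k = -6 + (-2 - 5)*10 = -6 - 7*10 = -6 - 70 = -76)
k*r(12, 4) + M = -76*(-5 - 1*4) + 0 = -76*(-5 - 4) + 0 = -76*(-9) + 0 = 684 + 0 = 684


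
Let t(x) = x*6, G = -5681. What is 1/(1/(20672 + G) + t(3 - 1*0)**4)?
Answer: 14991/1573695217 ≈ 9.5260e-6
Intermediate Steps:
t(x) = 6*x
1/(1/(20672 + G) + t(3 - 1*0)**4) = 1/(1/(20672 - 5681) + (6*(3 - 1*0))**4) = 1/(1/14991 + (6*(3 + 0))**4) = 1/(1/14991 + (6*3)**4) = 1/(1/14991 + 18**4) = 1/(1/14991 + 104976) = 1/(1573695217/14991) = 14991/1573695217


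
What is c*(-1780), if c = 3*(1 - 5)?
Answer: 21360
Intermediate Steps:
c = -12 (c = 3*(-4) = -12)
c*(-1780) = -12*(-1780) = 21360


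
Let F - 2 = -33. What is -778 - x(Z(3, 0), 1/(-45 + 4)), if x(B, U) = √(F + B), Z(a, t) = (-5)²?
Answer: -778 - I*√6 ≈ -778.0 - 2.4495*I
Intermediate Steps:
F = -31 (F = 2 - 33 = -31)
Z(a, t) = 25
x(B, U) = √(-31 + B)
-778 - x(Z(3, 0), 1/(-45 + 4)) = -778 - √(-31 + 25) = -778 - √(-6) = -778 - I*√6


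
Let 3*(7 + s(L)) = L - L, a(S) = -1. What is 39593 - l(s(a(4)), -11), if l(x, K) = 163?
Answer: 39430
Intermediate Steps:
s(L) = -7 (s(L) = -7 + (L - L)/3 = -7 + (⅓)*0 = -7 + 0 = -7)
39593 - l(s(a(4)), -11) = 39593 - 1*163 = 39593 - 163 = 39430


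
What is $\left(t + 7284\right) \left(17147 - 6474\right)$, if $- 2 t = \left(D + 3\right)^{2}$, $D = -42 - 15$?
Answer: $62180898$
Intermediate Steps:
$D = -57$ ($D = -42 - 15 = -57$)
$t = -1458$ ($t = - \frac{\left(-57 + 3\right)^{2}}{2} = - \frac{\left(-54\right)^{2}}{2} = \left(- \frac{1}{2}\right) 2916 = -1458$)
$\left(t + 7284\right) \left(17147 - 6474\right) = \left(-1458 + 7284\right) \left(17147 - 6474\right) = 5826 \left(17147 - 6474\right) = 5826 \cdot 10673 = 62180898$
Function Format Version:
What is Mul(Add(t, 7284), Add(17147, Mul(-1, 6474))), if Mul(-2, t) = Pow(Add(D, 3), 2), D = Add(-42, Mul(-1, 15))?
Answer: 62180898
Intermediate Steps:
D = -57 (D = Add(-42, -15) = -57)
t = -1458 (t = Mul(Rational(-1, 2), Pow(Add(-57, 3), 2)) = Mul(Rational(-1, 2), Pow(-54, 2)) = Mul(Rational(-1, 2), 2916) = -1458)
Mul(Add(t, 7284), Add(17147, Mul(-1, 6474))) = Mul(Add(-1458, 7284), Add(17147, Mul(-1, 6474))) = Mul(5826, Add(17147, -6474)) = Mul(5826, 10673) = 62180898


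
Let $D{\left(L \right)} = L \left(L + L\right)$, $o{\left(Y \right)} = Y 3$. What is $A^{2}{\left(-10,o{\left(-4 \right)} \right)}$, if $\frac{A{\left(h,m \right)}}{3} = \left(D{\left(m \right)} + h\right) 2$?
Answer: $2782224$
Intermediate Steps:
$o{\left(Y \right)} = 3 Y$
$D{\left(L \right)} = 2 L^{2}$ ($D{\left(L \right)} = L 2 L = 2 L^{2}$)
$A{\left(h,m \right)} = 6 h + 12 m^{2}$ ($A{\left(h,m \right)} = 3 \left(2 m^{2} + h\right) 2 = 3 \left(h + 2 m^{2}\right) 2 = 3 \left(2 h + 4 m^{2}\right) = 6 h + 12 m^{2}$)
$A^{2}{\left(-10,o{\left(-4 \right)} \right)} = \left(6 \left(-10\right) + 12 \left(3 \left(-4\right)\right)^{2}\right)^{2} = \left(-60 + 12 \left(-12\right)^{2}\right)^{2} = \left(-60 + 12 \cdot 144\right)^{2} = \left(-60 + 1728\right)^{2} = 1668^{2} = 2782224$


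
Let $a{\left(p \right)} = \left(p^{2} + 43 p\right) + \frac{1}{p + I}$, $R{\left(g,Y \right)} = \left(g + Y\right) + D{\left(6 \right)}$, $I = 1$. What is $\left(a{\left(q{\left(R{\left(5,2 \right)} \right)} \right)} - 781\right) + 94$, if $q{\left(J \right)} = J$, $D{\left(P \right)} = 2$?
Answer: $- \frac{2189}{10} \approx -218.9$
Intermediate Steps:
$R{\left(g,Y \right)} = 2 + Y + g$ ($R{\left(g,Y \right)} = \left(g + Y\right) + 2 = \left(Y + g\right) + 2 = 2 + Y + g$)
$a{\left(p \right)} = p^{2} + \frac{1}{1 + p} + 43 p$ ($a{\left(p \right)} = \left(p^{2} + 43 p\right) + \frac{1}{p + 1} = \left(p^{2} + 43 p\right) + \frac{1}{1 + p} = p^{2} + \frac{1}{1 + p} + 43 p$)
$\left(a{\left(q{\left(R{\left(5,2 \right)} \right)} \right)} - 781\right) + 94 = \left(\frac{1 + \left(2 + 2 + 5\right)^{3} + 43 \left(2 + 2 + 5\right) + 44 \left(2 + 2 + 5\right)^{2}}{1 + \left(2 + 2 + 5\right)} - 781\right) + 94 = \left(\frac{1 + 9^{3} + 43 \cdot 9 + 44 \cdot 9^{2}}{1 + 9} - 781\right) + 94 = \left(\frac{1 + 729 + 387 + 44 \cdot 81}{10} - 781\right) + 94 = \left(\frac{1 + 729 + 387 + 3564}{10} - 781\right) + 94 = \left(\frac{1}{10} \cdot 4681 - 781\right) + 94 = \left(\frac{4681}{10} - 781\right) + 94 = - \frac{3129}{10} + 94 = - \frac{2189}{10}$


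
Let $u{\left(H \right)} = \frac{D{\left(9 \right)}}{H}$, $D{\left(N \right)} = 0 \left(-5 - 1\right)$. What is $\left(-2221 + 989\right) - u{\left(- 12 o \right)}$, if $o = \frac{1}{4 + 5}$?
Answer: $-1232$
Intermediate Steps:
$D{\left(N \right)} = 0$ ($D{\left(N \right)} = 0 \left(-6\right) = 0$)
$o = \frac{1}{9} \approx 0.11111$
$u{\left(H \right)} = 0$ ($u{\left(H \right)} = \frac{0}{H} = 0$)
$\left(-2221 + 989\right) - u{\left(- 12 o \right)} = \left(-2221 + 989\right) - 0 = -1232 + 0 = -1232$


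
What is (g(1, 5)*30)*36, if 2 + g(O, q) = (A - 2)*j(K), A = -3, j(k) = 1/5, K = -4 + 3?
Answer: -3240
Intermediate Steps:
K = -1
j(k) = ⅕
g(O, q) = -3 (g(O, q) = -2 + (-3 - 2)*(⅕) = -2 - 5*⅕ = -2 - 1 = -3)
(g(1, 5)*30)*36 = -3*30*36 = -90*36 = -3240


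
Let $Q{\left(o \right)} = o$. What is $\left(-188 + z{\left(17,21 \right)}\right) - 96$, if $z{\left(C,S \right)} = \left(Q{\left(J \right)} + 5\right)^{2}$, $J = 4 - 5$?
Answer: $-268$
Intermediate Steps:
$J = -1$ ($J = 4 - 5 = -1$)
$z{\left(C,S \right)} = 16$ ($z{\left(C,S \right)} = \left(-1 + 5\right)^{2} = 4^{2} = 16$)
$\left(-188 + z{\left(17,21 \right)}\right) - 96 = \left(-188 + 16\right) - 96 = -172 - 96 = -268$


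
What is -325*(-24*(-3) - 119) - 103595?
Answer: -88320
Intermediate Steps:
-325*(-24*(-3) - 119) - 103595 = -325*(72 - 119) - 103595 = -325*(-47) - 103595 = 15275 - 103595 = -88320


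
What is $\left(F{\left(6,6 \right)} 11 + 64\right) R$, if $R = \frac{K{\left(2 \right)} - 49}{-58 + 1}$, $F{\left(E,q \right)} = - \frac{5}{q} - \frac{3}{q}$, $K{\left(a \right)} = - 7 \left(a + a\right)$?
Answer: $\frac{11396}{171} \approx 66.643$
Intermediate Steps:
$K{\left(a \right)} = - 14 a$ ($K{\left(a \right)} = - 7 \cdot 2 a = - 14 a$)
$F{\left(E,q \right)} = - \frac{8}{q}$
$R = \frac{77}{57}$ ($R = \frac{\left(-14\right) 2 - 49}{-58 + 1} = \frac{-28 - 49}{-57} = \left(-77\right) \left(- \frac{1}{57}\right) = \frac{77}{57} \approx 1.3509$)
$\left(F{\left(6,6 \right)} 11 + 64\right) R = \left(- \frac{8}{6} \cdot 11 + 64\right) \frac{77}{57} = \left(\left(-8\right) \frac{1}{6} \cdot 11 + 64\right) \frac{77}{57} = \left(\left(- \frac{4}{3}\right) 11 + 64\right) \frac{77}{57} = \left(- \frac{44}{3} + 64\right) \frac{77}{57} = \frac{148}{3} \cdot \frac{77}{57} = \frac{11396}{171}$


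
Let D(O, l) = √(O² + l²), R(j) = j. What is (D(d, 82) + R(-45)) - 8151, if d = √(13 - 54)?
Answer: -8196 + √6683 ≈ -8114.3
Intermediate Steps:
d = I*√41 (d = √(-41) = I*√41 ≈ 6.4031*I)
(D(d, 82) + R(-45)) - 8151 = (√((I*√41)² + 82²) - 45) - 8151 = (√(-41 + 6724) - 45) - 8151 = (√6683 - 45) - 8151 = (-45 + √6683) - 8151 = -8196 + √6683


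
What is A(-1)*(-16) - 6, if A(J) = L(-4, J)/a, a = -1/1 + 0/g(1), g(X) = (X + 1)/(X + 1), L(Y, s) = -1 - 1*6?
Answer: -118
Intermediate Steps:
L(Y, s) = -7 (L(Y, s) = -1 - 6 = -7)
g(X) = 1 (g(X) = (1 + X)/(1 + X) = 1)
a = -1 (a = -1/1 + 0/1 = -1*1 + 0*1 = -1 + 0 = -1)
A(J) = 7 (A(J) = -7/(-1) = -7*(-1) = 7)
A(-1)*(-16) - 6 = 7*(-16) - 6 = -112 - 6 = -118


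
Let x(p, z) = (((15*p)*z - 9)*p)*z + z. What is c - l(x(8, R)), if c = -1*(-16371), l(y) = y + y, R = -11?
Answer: -217511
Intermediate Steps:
x(p, z) = z + p*z*(-9 + 15*p*z) (x(p, z) = ((15*p*z - 9)*p)*z + z = ((-9 + 15*p*z)*p)*z + z = (p*(-9 + 15*p*z))*z + z = p*z*(-9 + 15*p*z) + z = z + p*z*(-9 + 15*p*z))
l(y) = 2*y
c = 16371
c - l(x(8, R)) = 16371 - 2*(-11*(1 - 9*8 + 15*(-11)*8**2)) = 16371 - 2*(-11*(1 - 72 + 15*(-11)*64)) = 16371 - 2*(-11*(1 - 72 - 10560)) = 16371 - 2*(-11*(-10631)) = 16371 - 2*116941 = 16371 - 1*233882 = 16371 - 233882 = -217511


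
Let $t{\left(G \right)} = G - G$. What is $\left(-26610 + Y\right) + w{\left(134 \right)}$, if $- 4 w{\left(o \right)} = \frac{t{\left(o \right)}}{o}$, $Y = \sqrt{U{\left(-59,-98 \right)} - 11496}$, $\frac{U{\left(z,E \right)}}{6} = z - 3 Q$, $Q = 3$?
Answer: $-26610 + 8 i \sqrt{186} \approx -26610.0 + 109.11 i$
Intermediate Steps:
$U{\left(z,E \right)} = -54 + 6 z$ ($U{\left(z,E \right)} = 6 \left(z - 9\right) = 6 \left(-9 + z\right) = -54 + 6 z$)
$Y = 8 i \sqrt{186}$ ($Y = \sqrt{\left(-54 + 6 \left(-59\right)\right) - 11496} = \sqrt{\left(-54 - 354\right) - 11496} = \sqrt{-408 - 11496} = \sqrt{-11904} = 8 i \sqrt{186} \approx 109.11 i$)
$t{\left(G \right)} = 0$
$w{\left(o \right)} = 0$ ($w{\left(o \right)} = - \frac{0 \frac{1}{o}}{4} = \left(- \frac{1}{4}\right) 0 = 0$)
$\left(-26610 + Y\right) + w{\left(134 \right)} = \left(-26610 + 8 i \sqrt{186}\right) + 0 = -26610 + 8 i \sqrt{186}$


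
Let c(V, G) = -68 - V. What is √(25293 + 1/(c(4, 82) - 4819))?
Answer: √605056131242/4891 ≈ 159.04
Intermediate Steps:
√(25293 + 1/(c(4, 82) - 4819)) = √(25293 + 1/((-68 - 1*4) - 4819)) = √(25293 + 1/((-68 - 4) - 4819)) = √(25293 + 1/(-72 - 4819)) = √(25293 + 1/(-4891)) = √(25293 - 1/4891) = √(123708062/4891) = √605056131242/4891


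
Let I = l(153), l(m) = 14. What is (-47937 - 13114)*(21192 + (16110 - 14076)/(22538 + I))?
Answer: -14588869611459/11276 ≈ -1.2938e+9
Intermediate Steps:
I = 14
(-47937 - 13114)*(21192 + (16110 - 14076)/(22538 + I)) = (-47937 - 13114)*(21192 + (16110 - 14076)/(22538 + 14)) = -61051*(21192 + 2034/22552) = -61051*(21192 + 2034*(1/22552)) = -61051*(21192 + 1017/11276) = -61051*238962009/11276 = -14588869611459/11276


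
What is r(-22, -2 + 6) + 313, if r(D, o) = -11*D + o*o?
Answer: 571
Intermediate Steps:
r(D, o) = o² - 11*D (r(D, o) = -11*D + o² = o² - 11*D)
r(-22, -2 + 6) + 313 = ((-2 + 6)² - 11*(-22)) + 313 = (4² + 242) + 313 = (16 + 242) + 313 = 258 + 313 = 571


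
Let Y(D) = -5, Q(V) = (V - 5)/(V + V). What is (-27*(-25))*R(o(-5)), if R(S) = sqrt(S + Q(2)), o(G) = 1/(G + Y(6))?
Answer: 135*I*sqrt(85)/2 ≈ 622.32*I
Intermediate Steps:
Q(V) = (-5 + V)/(2*V) (Q(V) = (-5 + V)/((2*V)) = (-5 + V)*(1/(2*V)) = (-5 + V)/(2*V))
o(G) = 1/(-5 + G) (o(G) = 1/(G - 5) = 1/(-5 + G))
R(S) = sqrt(-3/4 + S) (R(S) = sqrt(S + (1/2)*(-5 + 2)/2) = sqrt(S + (1/2)*(1/2)*(-3)) = sqrt(S - 3/4) = sqrt(-3/4 + S))
(-27*(-25))*R(o(-5)) = (-27*(-25))*(sqrt(-3 + 4/(-5 - 5))/2) = 675*(sqrt(-3 + 4/(-10))/2) = 675*(sqrt(-3 + 4*(-1/10))/2) = 675*(sqrt(-3 - 2/5)/2) = 675*(sqrt(-17/5)/2) = 675*((I*sqrt(85)/5)/2) = 675*(I*sqrt(85)/10) = 135*I*sqrt(85)/2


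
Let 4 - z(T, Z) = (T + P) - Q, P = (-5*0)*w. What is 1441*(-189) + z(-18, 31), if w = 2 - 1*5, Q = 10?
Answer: -272317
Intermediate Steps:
w = -3 (w = 2 - 5 = -3)
P = 0 (P = -5*0*(-3) = 0*(-3) = 0)
z(T, Z) = 14 - T (z(T, Z) = 4 - ((T + 0) - 1*10) = 4 - (T - 10) = 4 - (-10 + T) = 4 + (10 - T) = 14 - T)
1441*(-189) + z(-18, 31) = 1441*(-189) + (14 - 1*(-18)) = -272349 + (14 + 18) = -272349 + 32 = -272317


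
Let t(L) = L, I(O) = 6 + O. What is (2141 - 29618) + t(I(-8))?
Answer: -27479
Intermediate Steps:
(2141 - 29618) + t(I(-8)) = (2141 - 29618) + (6 - 8) = -27477 - 2 = -27479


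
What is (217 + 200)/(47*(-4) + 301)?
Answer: 417/113 ≈ 3.6903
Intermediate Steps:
(217 + 200)/(47*(-4) + 301) = 417/(-188 + 301) = 417/113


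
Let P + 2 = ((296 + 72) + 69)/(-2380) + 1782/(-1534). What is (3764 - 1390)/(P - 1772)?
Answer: -4333642040/3240821799 ≈ -1.3372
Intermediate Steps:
P = -6106679/1825460 (P = -2 + (((296 + 72) + 69)/(-2380) + 1782/(-1534)) = -2 + ((368 + 69)*(-1/2380) + 1782*(-1/1534)) = -2 + (437*(-1/2380) - 891/767) = -2 + (-437/2380 - 891/767) = -2 - 2455759/1825460 = -6106679/1825460 ≈ -3.3453)
(3764 - 1390)/(P - 1772) = (3764 - 1390)/(-6106679/1825460 - 1772) = 2374/(-3240821799/1825460) = 2374*(-1825460/3240821799) = -4333642040/3240821799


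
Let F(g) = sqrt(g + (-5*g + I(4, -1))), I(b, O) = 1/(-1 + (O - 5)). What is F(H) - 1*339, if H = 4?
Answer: -339 + I*sqrt(791)/7 ≈ -339.0 + 4.0178*I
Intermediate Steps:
I(b, O) = 1/(-6 + O) (I(b, O) = 1/(-1 + (-5 + O)) = 1/(-6 + O))
F(g) = sqrt(-1/7 - 4*g) (F(g) = sqrt(g + (-5*g + 1/(-6 - 1))) = sqrt(g + (-5*g + 1/(-7))) = sqrt(g + (-5*g - 1/7)) = sqrt(g + (-1/7 - 5*g)) = sqrt(-1/7 - 4*g))
F(H) - 1*339 = sqrt(-7 - 196*4)/7 - 1*339 = sqrt(-7 - 784)/7 - 339 = sqrt(-791)/7 - 339 = (I*sqrt(791))/7 - 339 = I*sqrt(791)/7 - 339 = -339 + I*sqrt(791)/7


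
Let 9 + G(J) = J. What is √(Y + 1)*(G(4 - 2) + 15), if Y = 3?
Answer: 16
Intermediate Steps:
G(J) = -9 + J
√(Y + 1)*(G(4 - 2) + 15) = √(3 + 1)*((-9 + (4 - 2)) + 15) = √4*((-9 + 2) + 15) = 2*(-7 + 15) = 2*8 = 16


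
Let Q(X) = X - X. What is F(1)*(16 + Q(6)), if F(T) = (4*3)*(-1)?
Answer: -192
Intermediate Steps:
F(T) = -12 (F(T) = 12*(-1) = -12)
Q(X) = 0
F(1)*(16 + Q(6)) = -12*(16 + 0) = -12*16 = -192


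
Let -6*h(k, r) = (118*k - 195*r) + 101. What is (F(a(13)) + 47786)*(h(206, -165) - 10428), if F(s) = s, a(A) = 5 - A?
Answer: -948807376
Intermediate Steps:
h(k, r) = -101/6 - 59*k/3 + 65*r/2 (h(k, r) = -((118*k - 195*r) + 101)/6 = -((-195*r + 118*k) + 101)/6 = -(101 - 195*r + 118*k)/6 = -101/6 - 59*k/3 + 65*r/2)
(F(a(13)) + 47786)*(h(206, -165) - 10428) = ((5 - 1*13) + 47786)*((-101/6 - 59/3*206 + (65/2)*(-165)) - 10428) = ((5 - 13) + 47786)*((-101/6 - 12154/3 - 10725/2) - 10428) = (-8 + 47786)*(-28292/3 - 10428) = 47778*(-59576/3) = -948807376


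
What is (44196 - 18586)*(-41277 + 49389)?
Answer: 207748320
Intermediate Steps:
(44196 - 18586)*(-41277 + 49389) = 25610*8112 = 207748320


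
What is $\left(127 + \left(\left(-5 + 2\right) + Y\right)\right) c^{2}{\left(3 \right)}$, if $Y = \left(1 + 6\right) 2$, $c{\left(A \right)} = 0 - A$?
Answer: $1242$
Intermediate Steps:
$c{\left(A \right)} = - A$
$Y = 14$ ($Y = 7 \cdot 2 = 14$)
$\left(127 + \left(\left(-5 + 2\right) + Y\right)\right) c^{2}{\left(3 \right)} = \left(127 + \left(\left(-5 + 2\right) + 14\right)\right) \left(\left(-1\right) 3\right)^{2} = \left(127 + \left(-3 + 14\right)\right) \left(-3\right)^{2} = \left(127 + 11\right) 9 = 138 \cdot 9 = 1242$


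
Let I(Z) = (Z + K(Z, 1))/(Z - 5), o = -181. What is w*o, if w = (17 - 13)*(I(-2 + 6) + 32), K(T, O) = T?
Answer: -17376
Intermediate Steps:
I(Z) = 2*Z/(-5 + Z) (I(Z) = (Z + Z)/(Z - 5) = (2*Z)/(-5 + Z) = 2*Z/(-5 + Z))
w = 96 (w = (17 - 13)*(2*(-2 + 6)/(-5 + (-2 + 6)) + 32) = 4*(2*4/(-5 + 4) + 32) = 4*(2*4/(-1) + 32) = 4*(2*4*(-1) + 32) = 4*(-8 + 32) = 4*24 = 96)
w*o = 96*(-181) = -17376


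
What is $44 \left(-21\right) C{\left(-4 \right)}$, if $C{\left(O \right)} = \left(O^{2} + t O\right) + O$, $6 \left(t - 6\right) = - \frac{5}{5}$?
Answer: $10472$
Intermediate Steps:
$t = \frac{35}{6}$ ($t = 6 + \frac{\left(-5\right) \frac{1}{5}}{6} = 6 + \frac{1}{6} \left(-1\right) = 6 - \frac{1}{6} = \frac{35}{6} \approx 5.8333$)
$C{\left(O \right)} = O^{2} + \frac{41 O}{6}$ ($C{\left(O \right)} = \left(O^{2} + \frac{35 O}{6}\right) + O = O^{2} + \frac{41 O}{6}$)
$44 \left(-21\right) C{\left(-4 \right)} = 44 \left(-21\right) \frac{1}{6} \left(-4\right) \left(41 + 6 \left(-4\right)\right) = - 924 \cdot \frac{1}{6} \left(-4\right) \left(41 - 24\right) = - 924 \cdot \frac{1}{6} \left(-4\right) 17 = \left(-924\right) \left(- \frac{34}{3}\right) = 10472$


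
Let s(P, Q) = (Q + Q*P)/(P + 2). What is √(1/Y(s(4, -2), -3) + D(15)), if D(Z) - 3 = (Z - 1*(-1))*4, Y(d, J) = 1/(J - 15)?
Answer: 7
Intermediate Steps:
s(P, Q) = (Q + P*Q)/(2 + P)
Y(d, J) = 1/(-15 + J)
D(Z) = 7 + 4*Z (D(Z) = 3 + (Z - 1*(-1))*4 = 3 + (Z + 1)*4 = 3 + (1 + Z)*4 = 3 + (4 + 4*Z) = 7 + 4*Z)
√(1/Y(s(4, -2), -3) + D(15)) = √(1/(1/(-15 - 3)) + (7 + 4*15)) = √(1/(1/(-18)) + (7 + 60)) = √(1/(-1/18) + 67) = √(-18 + 67) = √49 = 7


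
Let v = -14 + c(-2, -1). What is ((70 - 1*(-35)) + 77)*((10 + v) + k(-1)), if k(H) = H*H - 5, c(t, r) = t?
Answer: -1820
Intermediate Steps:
k(H) = -5 + H**2 (k(H) = H**2 - 5 = -5 + H**2)
v = -16 (v = -14 - 2 = -16)
((70 - 1*(-35)) + 77)*((10 + v) + k(-1)) = ((70 - 1*(-35)) + 77)*((10 - 16) + (-5 + (-1)**2)) = ((70 + 35) + 77)*(-6 + (-5 + 1)) = (105 + 77)*(-6 - 4) = 182*(-10) = -1820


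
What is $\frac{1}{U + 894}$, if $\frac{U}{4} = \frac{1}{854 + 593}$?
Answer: $\frac{1447}{1293622} \approx 0.0011186$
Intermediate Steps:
$U = \frac{4}{1447}$ ($U = \frac{4}{854 + 593} = \frac{4}{1447} \approx 0.0027643$)
$\frac{1}{U + 894} = \frac{1}{\frac{4}{1447} + 894} = \frac{1}{\frac{1293622}{1447}} = \frac{1447}{1293622}$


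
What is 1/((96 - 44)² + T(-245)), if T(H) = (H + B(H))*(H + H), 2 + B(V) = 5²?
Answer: 1/111484 ≈ 8.9699e-6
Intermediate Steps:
B(V) = 23 (B(V) = -2 + 5² = -2 + 25 = 23)
T(H) = 2*H*(23 + H) (T(H) = (H + 23)*(H + H) = (23 + H)*(2*H) = 2*H*(23 + H))
1/((96 - 44)² + T(-245)) = 1/((96 - 44)² + 2*(-245)*(23 - 245)) = 1/(52² + 2*(-245)*(-222)) = 1/(2704 + 108780) = 1/111484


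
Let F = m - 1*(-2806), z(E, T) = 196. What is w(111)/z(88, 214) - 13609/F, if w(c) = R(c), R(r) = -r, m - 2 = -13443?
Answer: 1486879/2084460 ≈ 0.71332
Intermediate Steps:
m = -13441 (m = 2 - 13443 = -13441)
w(c) = -c
F = -10635 (F = -13441 - 1*(-2806) = -13441 + 2806 = -10635)
w(111)/z(88, 214) - 13609/F = -1*111/196 - 13609/(-10635) = -111*1/196 - 13609*(-1/10635) = -111/196 + 13609/10635 = 1486879/2084460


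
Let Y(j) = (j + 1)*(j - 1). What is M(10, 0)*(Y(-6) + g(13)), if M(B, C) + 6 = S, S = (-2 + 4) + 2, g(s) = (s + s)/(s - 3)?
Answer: -376/5 ≈ -75.200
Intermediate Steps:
g(s) = 2*s/(-3 + s) (g(s) = (2*s)/(-3 + s) = 2*s/(-3 + s))
S = 4 (S = 2 + 2 = 4)
M(B, C) = -2 (M(B, C) = -6 + 4 = -2)
Y(j) = (1 + j)*(-1 + j)
M(10, 0)*(Y(-6) + g(13)) = -2*((-1 + (-6)**2) + 2*13/(-3 + 13)) = -2*((-1 + 36) + 2*13/10) = -2*(35 + 2*13*(1/10)) = -2*(35 + 13/5) = -2*188/5 = -376/5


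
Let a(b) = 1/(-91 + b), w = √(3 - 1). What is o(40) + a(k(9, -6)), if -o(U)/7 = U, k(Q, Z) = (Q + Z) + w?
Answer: -1083924/3871 - √2/7742 ≈ -280.01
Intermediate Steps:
w = √2 ≈ 1.4142
k(Q, Z) = Q + Z + √2 (k(Q, Z) = (Q + Z) + √2 = Q + Z + √2)
o(U) = -7*U
o(40) + a(k(9, -6)) = -7*40 + 1/(-91 + (9 - 6 + √2)) = -280 + 1/(-91 + (3 + √2)) = -280 + 1/(-88 + √2)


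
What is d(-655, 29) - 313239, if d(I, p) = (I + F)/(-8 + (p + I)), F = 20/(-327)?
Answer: -64939868797/207318 ≈ -3.1324e+5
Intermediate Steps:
F = -20/327 (F = 20*(-1/327) = -20/327 ≈ -0.061162)
d(I, p) = (-20/327 + I)/(-8 + I + p) (d(I, p) = (I - 20/327)/(-8 + (p + I)) = (-20/327 + I)/(-8 + (I + p)) = (-20/327 + I)/(-8 + I + p))
d(-655, 29) - 313239 = (-20/327 - 655)/(-8 - 655 + 29) - 313239 = -214205/327/(-634) - 313239 = -1/634*(-214205/327) - 313239 = 214205/207318 - 313239 = -64939868797/207318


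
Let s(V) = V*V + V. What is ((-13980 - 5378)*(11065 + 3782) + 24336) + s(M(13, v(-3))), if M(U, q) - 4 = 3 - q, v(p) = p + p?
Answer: -287383708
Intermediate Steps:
v(p) = 2*p
M(U, q) = 7 - q (M(U, q) = 4 + (3 - q) = 7 - q)
s(V) = V + V² (s(V) = V² + V = V + V²)
((-13980 - 5378)*(11065 + 3782) + 24336) + s(M(13, v(-3))) = ((-13980 - 5378)*(11065 + 3782) + 24336) + (7 - 2*(-3))*(1 + (7 - 2*(-3))) = (-19358*14847 + 24336) + (7 - 1*(-6))*(1 + (7 - 1*(-6))) = (-287408226 + 24336) + (7 + 6)*(1 + (7 + 6)) = -287383890 + 13*(1 + 13) = -287383890 + 13*14 = -287383890 + 182 = -287383708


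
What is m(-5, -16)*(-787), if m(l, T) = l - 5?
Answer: 7870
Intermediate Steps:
m(l, T) = -5 + l
m(-5, -16)*(-787) = (-5 - 5)*(-787) = -10*(-787) = 7870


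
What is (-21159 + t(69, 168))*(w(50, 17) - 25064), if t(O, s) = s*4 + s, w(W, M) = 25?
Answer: 508767441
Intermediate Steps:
t(O, s) = 5*s (t(O, s) = 4*s + s = 5*s)
(-21159 + t(69, 168))*(w(50, 17) - 25064) = (-21159 + 5*168)*(25 - 25064) = (-21159 + 840)*(-25039) = -20319*(-25039) = 508767441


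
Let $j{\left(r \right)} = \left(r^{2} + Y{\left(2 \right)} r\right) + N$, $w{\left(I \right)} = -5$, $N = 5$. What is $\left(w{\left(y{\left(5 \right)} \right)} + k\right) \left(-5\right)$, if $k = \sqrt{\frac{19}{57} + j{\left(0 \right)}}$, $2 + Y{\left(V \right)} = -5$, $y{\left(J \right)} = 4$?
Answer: $25 - \frac{20 \sqrt{3}}{3} \approx 13.453$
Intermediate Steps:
$Y{\left(V \right)} = -7$ ($Y{\left(V \right)} = -2 - 5 = -7$)
$j{\left(r \right)} = 5 + r^{2} - 7 r$ ($j{\left(r \right)} = \left(r^{2} - 7 r\right) + 5 = 5 + r^{2} - 7 r$)
$k = \frac{4 \sqrt{3}}{3}$ ($k = \sqrt{\frac{19}{57} + \left(5 + 0^{2} - 0\right)} = \sqrt{19 \cdot \frac{1}{57} + \left(5 + 0 + 0\right)} = \sqrt{\frac{1}{3} + 5} = \sqrt{\frac{16}{3}} = \frac{4 \sqrt{3}}{3} \approx 2.3094$)
$\left(w{\left(y{\left(5 \right)} \right)} + k\right) \left(-5\right) = \left(-5 + \frac{4 \sqrt{3}}{3}\right) \left(-5\right) = 25 - \frac{20 \sqrt{3}}{3}$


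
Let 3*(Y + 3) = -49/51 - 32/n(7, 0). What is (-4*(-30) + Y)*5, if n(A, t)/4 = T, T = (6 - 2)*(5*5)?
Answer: 446198/765 ≈ 583.27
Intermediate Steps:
T = 100 (T = 4*25 = 100)
n(A, t) = 400 (n(A, t) = 4*100 = 400)
Y = -12802/3825 (Y = -3 + (-49/51 - 32/400)/3 = -3 + (-49*1/51 - 32*1/400)/3 = -3 + (-49/51 - 2/25)/3 = -3 + (⅓)*(-1327/1275) = -3 - 1327/3825 = -12802/3825 ≈ -3.3469)
(-4*(-30) + Y)*5 = (-4*(-30) - 12802/3825)*5 = (120 - 12802/3825)*5 = (446198/3825)*5 = 446198/765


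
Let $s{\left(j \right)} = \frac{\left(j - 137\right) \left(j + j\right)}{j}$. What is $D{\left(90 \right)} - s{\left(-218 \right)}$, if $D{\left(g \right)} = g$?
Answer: $800$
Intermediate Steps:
$s{\left(j \right)} = -274 + 2 j$ ($s{\left(j \right)} = \frac{\left(-137 + j\right) 2 j}{j} = \frac{2 j \left(-137 + j\right)}{j} = -274 + 2 j$)
$D{\left(90 \right)} - s{\left(-218 \right)} = 90 - \left(-274 + 2 \left(-218\right)\right) = 90 - \left(-274 - 436\right) = 90 - -710 = 90 + 710 = 800$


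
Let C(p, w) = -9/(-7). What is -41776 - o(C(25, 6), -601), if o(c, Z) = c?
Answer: -292441/7 ≈ -41777.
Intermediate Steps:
C(p, w) = 9/7 (C(p, w) = -9*(-1/7) = 9/7)
-41776 - o(C(25, 6), -601) = -41776 - 1*9/7 = -41776 - 9/7 = -292441/7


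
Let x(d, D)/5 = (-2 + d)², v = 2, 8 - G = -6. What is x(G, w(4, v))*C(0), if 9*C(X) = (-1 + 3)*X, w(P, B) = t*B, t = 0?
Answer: 0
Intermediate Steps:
G = 14 (G = 8 - 1*(-6) = 8 + 6 = 14)
w(P, B) = 0 (w(P, B) = 0*B = 0)
x(d, D) = 5*(-2 + d)²
C(X) = 2*X/9 (C(X) = ((-1 + 3)*X)/9 = (2*X)/9 = 2*X/9)
x(G, w(4, v))*C(0) = (5*(-2 + 14)²)*((2/9)*0) = (5*12²)*0 = (5*144)*0 = 720*0 = 0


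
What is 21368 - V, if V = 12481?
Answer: 8887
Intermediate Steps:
21368 - V = 21368 - 1*12481 = 21368 - 12481 = 8887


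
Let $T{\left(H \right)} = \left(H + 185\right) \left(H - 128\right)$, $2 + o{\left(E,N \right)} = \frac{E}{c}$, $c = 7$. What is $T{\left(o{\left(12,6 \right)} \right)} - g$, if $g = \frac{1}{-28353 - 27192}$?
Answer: $- \frac{9213439583}{388815} \approx -23696.0$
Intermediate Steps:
$o{\left(E,N \right)} = -2 + \frac{E}{7}$
$g = - \frac{1}{55545}$ ($g = \frac{1}{-55545} = - \frac{1}{55545} \approx -1.8003 \cdot 10^{-5}$)
$T{\left(H \right)} = \left(-128 + H\right) \left(185 + H\right)$ ($T{\left(H \right)} = \left(185 + H\right) \left(-128 + H\right) = \left(-128 + H\right) \left(185 + H\right)$)
$T{\left(o{\left(12,6 \right)} \right)} - g = \left(-23680 + \left(-2 + \frac{1}{7} \cdot 12\right)^{2} + 57 \left(-2 + \frac{1}{7} \cdot 12\right)\right) - - \frac{1}{55545} = \left(-23680 + \left(-2 + \frac{12}{7}\right)^{2} + 57 \left(-2 + \frac{12}{7}\right)\right) + \frac{1}{55545} = \left(-23680 + \left(- \frac{2}{7}\right)^{2} + 57 \left(- \frac{2}{7}\right)\right) + \frac{1}{55545} = \left(-23680 + \frac{4}{49} - \frac{114}{7}\right) + \frac{1}{55545} = - \frac{1161114}{49} + \frac{1}{55545} = - \frac{9213439583}{388815}$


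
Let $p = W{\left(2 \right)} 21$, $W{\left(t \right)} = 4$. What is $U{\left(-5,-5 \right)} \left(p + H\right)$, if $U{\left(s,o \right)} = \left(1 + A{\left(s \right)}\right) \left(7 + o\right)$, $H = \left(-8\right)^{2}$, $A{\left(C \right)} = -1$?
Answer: $0$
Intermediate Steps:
$H = 64$
$U{\left(s,o \right)} = 0$ ($U{\left(s,o \right)} = \left(1 - 1\right) \left(7 + o\right) = 0 \left(7 + o\right) = 0$)
$p = 84$ ($p = 4 \cdot 21 = 84$)
$U{\left(-5,-5 \right)} \left(p + H\right) = 0 \left(84 + 64\right) = 0 \cdot 148 = 0$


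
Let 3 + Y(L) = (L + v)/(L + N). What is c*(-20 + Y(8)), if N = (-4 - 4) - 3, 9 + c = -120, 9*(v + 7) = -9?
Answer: 2967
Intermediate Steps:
v = -8 (v = -7 + (1/9)*(-9) = -7 - 1 = -8)
c = -129 (c = -9 - 120 = -129)
N = -11 (N = -8 - 3 = -11)
Y(L) = -3 + (-8 + L)/(-11 + L) (Y(L) = -3 + (L - 8)/(L - 11) = -3 + (-8 + L)/(-11 + L))
c*(-20 + Y(8)) = -129*(-20 + (25 - 2*8)/(-11 + 8)) = -129*(-20 + (25 - 16)/(-3)) = -129*(-20 - 1/3*9) = -129*(-20 - 3) = -129*(-23) = 2967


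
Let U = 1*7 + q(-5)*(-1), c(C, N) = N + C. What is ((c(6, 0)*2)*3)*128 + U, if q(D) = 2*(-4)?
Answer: 4623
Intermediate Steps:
c(C, N) = C + N
q(D) = -8
U = 15 (U = 1*7 - 8*(-1) = 7 + 8 = 15)
((c(6, 0)*2)*3)*128 + U = (((6 + 0)*2)*3)*128 + 15 = ((6*2)*3)*128 + 15 = (12*3)*128 + 15 = 36*128 + 15 = 4608 + 15 = 4623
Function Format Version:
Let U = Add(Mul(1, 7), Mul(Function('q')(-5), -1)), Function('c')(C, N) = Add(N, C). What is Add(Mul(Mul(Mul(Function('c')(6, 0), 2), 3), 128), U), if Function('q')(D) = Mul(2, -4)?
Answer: 4623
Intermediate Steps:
Function('c')(C, N) = Add(C, N)
Function('q')(D) = -8
U = 15 (U = Add(Mul(1, 7), Mul(-8, -1)) = Add(7, 8) = 15)
Add(Mul(Mul(Mul(Function('c')(6, 0), 2), 3), 128), U) = Add(Mul(Mul(Mul(Add(6, 0), 2), 3), 128), 15) = Add(Mul(Mul(Mul(6, 2), 3), 128), 15) = Add(Mul(Mul(12, 3), 128), 15) = Add(Mul(36, 128), 15) = Add(4608, 15) = 4623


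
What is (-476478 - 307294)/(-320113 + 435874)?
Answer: -16676/2463 ≈ -6.7706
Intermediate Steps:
(-476478 - 307294)/(-320113 + 435874) = -783772/115761 = -783772*1/115761 = -16676/2463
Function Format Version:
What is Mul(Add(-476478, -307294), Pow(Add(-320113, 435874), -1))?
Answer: Rational(-16676, 2463) ≈ -6.7706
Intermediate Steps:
Mul(Add(-476478, -307294), Pow(Add(-320113, 435874), -1)) = Mul(-783772, Pow(115761, -1)) = Mul(-783772, Rational(1, 115761)) = Rational(-16676, 2463)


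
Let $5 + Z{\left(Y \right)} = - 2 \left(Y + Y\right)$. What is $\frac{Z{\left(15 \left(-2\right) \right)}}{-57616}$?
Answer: $- \frac{115}{57616} \approx -0.001996$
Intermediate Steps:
$Z{\left(Y \right)} = -5 - 4 Y$ ($Z{\left(Y \right)} = -5 - 2 \left(Y + Y\right) = -5 - 2 \cdot 2 Y = -5 - 4 Y$)
$\frac{Z{\left(15 \left(-2\right) \right)}}{-57616} = \frac{-5 - 4 \cdot 15 \left(-2\right)}{-57616} = \left(-5 - -120\right) \left(- \frac{1}{57616}\right) = \left(-5 + 120\right) \left(- \frac{1}{57616}\right) = 115 \left(- \frac{1}{57616}\right) = - \frac{115}{57616}$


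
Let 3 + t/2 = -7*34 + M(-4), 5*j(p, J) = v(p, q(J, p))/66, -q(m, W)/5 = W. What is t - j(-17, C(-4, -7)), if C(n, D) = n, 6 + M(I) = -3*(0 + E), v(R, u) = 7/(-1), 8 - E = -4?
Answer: -186773/330 ≈ -565.98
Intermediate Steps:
E = 12 (E = 8 - 1*(-4) = 8 + 4 = 12)
q(m, W) = -5*W
v(R, u) = -7 (v(R, u) = 7*(-1) = -7)
M(I) = -42 (M(I) = -6 - 3*(0 + 12) = -6 - 3*12 = -6 - 36 = -42)
j(p, J) = -7/330 (j(p, J) = (-7/66)/5 = (-7*1/66)/5 = (1/5)*(-7/66) = -7/330)
t = -566 (t = -6 + 2*(-7*34 - 42) = -6 + 2*(-238 - 42) = -6 + 2*(-280) = -6 - 560 = -566)
t - j(-17, C(-4, -7)) = -566 - 1*(-7/330) = -566 + 7/330 = -186773/330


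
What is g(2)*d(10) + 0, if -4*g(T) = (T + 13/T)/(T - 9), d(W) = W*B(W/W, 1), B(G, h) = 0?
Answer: 0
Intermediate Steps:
d(W) = 0 (d(W) = W*0 = 0)
g(T) = -(T + 13/T)/(4*(-9 + T)) (g(T) = -(T + 13/T)/(4*(T - 9)) = -(T + 13/T)/(4*(-9 + T)))
g(2)*d(10) + 0 = ((1/4)*(-13 - 1*2**2)/(2*(-9 + 2)))*0 + 0 = ((1/4)*(1/2)*(-13 - 1*4)/(-7))*0 + 0 = ((1/4)*(1/2)*(-1/7)*(-13 - 4))*0 + 0 = ((1/4)*(1/2)*(-1/7)*(-17))*0 + 0 = (17/56)*0 + 0 = 0 + 0 = 0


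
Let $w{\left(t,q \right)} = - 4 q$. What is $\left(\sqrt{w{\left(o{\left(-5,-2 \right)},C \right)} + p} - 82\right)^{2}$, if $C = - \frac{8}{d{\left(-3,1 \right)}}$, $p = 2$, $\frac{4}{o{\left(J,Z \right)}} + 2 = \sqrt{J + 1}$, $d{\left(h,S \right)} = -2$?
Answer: $\left(82 - i \sqrt{14}\right)^{2} \approx 6710.0 - 613.63 i$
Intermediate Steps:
$o{\left(J,Z \right)} = \frac{4}{-2 + \sqrt{1 + J}}$ ($o{\left(J,Z \right)} = \frac{4}{-2 + \sqrt{J + 1}} = \frac{4}{-2 + \sqrt{1 + J}}$)
$C = 4$ ($C = - \frac{8}{-2} = \left(-8\right) \left(- \frac{1}{2}\right) = 4$)
$\left(\sqrt{w{\left(o{\left(-5,-2 \right)},C \right)} + p} - 82\right)^{2} = \left(\sqrt{\left(-4\right) 4 + 2} - 82\right)^{2} = \left(\sqrt{-16 + 2} - 82\right)^{2} = \left(\sqrt{-14} - 82\right)^{2} = \left(i \sqrt{14} - 82\right)^{2} = \left(-82 + i \sqrt{14}\right)^{2}$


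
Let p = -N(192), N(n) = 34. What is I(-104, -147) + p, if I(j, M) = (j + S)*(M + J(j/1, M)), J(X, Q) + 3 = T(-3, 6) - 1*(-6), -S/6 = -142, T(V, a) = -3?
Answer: -109990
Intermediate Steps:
S = 852 (S = -6*(-142) = 852)
J(X, Q) = 0 (J(X, Q) = -3 + (-3 - 1*(-6)) = -3 + (-3 + 6) = -3 + 3 = 0)
I(j, M) = M*(852 + j) (I(j, M) = (j + 852)*(M + 0) = (852 + j)*M = M*(852 + j))
p = -34 (p = -1*34 = -34)
I(-104, -147) + p = -147*(852 - 104) - 34 = -147*748 - 34 = -109956 - 34 = -109990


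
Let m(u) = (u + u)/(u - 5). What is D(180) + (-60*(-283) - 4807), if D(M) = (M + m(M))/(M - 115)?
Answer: 27699947/2275 ≈ 12176.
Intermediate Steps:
m(u) = 2*u/(-5 + u) (m(u) = (2*u)/(-5 + u) = 2*u/(-5 + u))
D(M) = (M + 2*M/(-5 + M))/(-115 + M) (D(M) = (M + 2*M/(-5 + M))/(M - 115) = (M + 2*M/(-5 + M))/(-115 + M))
D(180) + (-60*(-283) - 4807) = 180*(-3 + 180)/((-115 + 180)*(-5 + 180)) + (-60*(-283) - 4807) = 180*177/(65*175) + (16980 - 4807) = 180*(1/65)*(1/175)*177 + 12173 = 6372/2275 + 12173 = 27699947/2275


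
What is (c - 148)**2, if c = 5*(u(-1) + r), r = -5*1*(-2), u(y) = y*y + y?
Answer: 9604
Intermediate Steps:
u(y) = y + y**2 (u(y) = y**2 + y = y + y**2)
r = 10 (r = -5*(-2) = 10)
c = 50 (c = 5*(-(1 - 1) + 10) = 5*(-1*0 + 10) = 5*(0 + 10) = 5*10 = 50)
(c - 148)**2 = (50 - 148)**2 = (-98)**2 = 9604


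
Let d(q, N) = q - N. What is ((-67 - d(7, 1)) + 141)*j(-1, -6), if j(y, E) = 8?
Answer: 544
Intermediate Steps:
((-67 - d(7, 1)) + 141)*j(-1, -6) = ((-67 - (7 - 1*1)) + 141)*8 = ((-67 - (7 - 1)) + 141)*8 = ((-67 - 1*6) + 141)*8 = ((-67 - 6) + 141)*8 = (-73 + 141)*8 = 68*8 = 544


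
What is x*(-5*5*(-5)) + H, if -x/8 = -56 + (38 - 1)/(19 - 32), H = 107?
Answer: 766391/13 ≈ 58953.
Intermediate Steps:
x = 6120/13 (x = -8*(-56 + (38 - 1)/(19 - 32)) = -8*(-56 + 37/(-13)) = -8*(-56 + 37*(-1/13)) = -8*(-56 - 37/13) = -8*(-765/13) = 6120/13 ≈ 470.77)
x*(-5*5*(-5)) + H = 6120*(-5*5*(-5))/13 + 107 = 6120*(-25*(-5))/13 + 107 = (6120/13)*125 + 107 = 765000/13 + 107 = 766391/13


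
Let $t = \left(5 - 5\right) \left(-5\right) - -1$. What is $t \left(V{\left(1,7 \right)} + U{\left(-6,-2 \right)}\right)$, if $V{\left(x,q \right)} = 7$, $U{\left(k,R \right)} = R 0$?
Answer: $7$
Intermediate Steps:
$U{\left(k,R \right)} = 0$
$t = 1$ ($t = 0 \left(-5\right) + \left(-3 + 4\right) = 0 + 1 = 1$)
$t \left(V{\left(1,7 \right)} + U{\left(-6,-2 \right)}\right) = 1 \left(7 + 0\right) = 1 \cdot 7 = 7$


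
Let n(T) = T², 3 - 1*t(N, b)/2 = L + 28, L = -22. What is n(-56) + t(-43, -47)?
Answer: 3130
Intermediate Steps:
t(N, b) = -6 (t(N, b) = 6 - 2*(-22 + 28) = 6 - 2*6 = 6 - 12 = -6)
n(-56) + t(-43, -47) = (-56)² - 6 = 3136 - 6 = 3130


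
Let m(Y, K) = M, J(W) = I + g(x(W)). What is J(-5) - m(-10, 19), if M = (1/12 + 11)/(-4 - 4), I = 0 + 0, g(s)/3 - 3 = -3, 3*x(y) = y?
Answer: 133/96 ≈ 1.3854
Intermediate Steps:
x(y) = y/3
g(s) = 0 (g(s) = 9 + 3*(-3) = 9 - 9 = 0)
I = 0
J(W) = 0 (J(W) = 0 + 0 = 0)
M = -133/96 (M = (1*(1/12) + 11)/(-8) = (1/12 + 11)*(-⅛) = (133/12)*(-⅛) = -133/96 ≈ -1.3854)
m(Y, K) = -133/96
J(-5) - m(-10, 19) = 0 - 1*(-133/96) = 0 + 133/96 = 133/96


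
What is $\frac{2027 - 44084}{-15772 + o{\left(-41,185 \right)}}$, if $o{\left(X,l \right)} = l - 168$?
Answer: $\frac{42057}{15755} \approx 2.6694$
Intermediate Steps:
$o{\left(X,l \right)} = -168 + l$
$\frac{2027 - 44084}{-15772 + o{\left(-41,185 \right)}} = \frac{2027 - 44084}{-15772 + \left(-168 + 185\right)} = - \frac{42057}{-15772 + 17} = - \frac{42057}{-15755} = \left(-42057\right) \left(- \frac{1}{15755}\right) = \frac{42057}{15755}$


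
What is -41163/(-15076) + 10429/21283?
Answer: 1033299733/320862508 ≈ 3.2204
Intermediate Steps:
-41163/(-15076) + 10429/21283 = -41163*(-1/15076) + 10429*(1/21283) = 41163/15076 + 10429/21283 = 1033299733/320862508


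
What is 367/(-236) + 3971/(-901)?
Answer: -1267823/212636 ≈ -5.9624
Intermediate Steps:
367/(-236) + 3971/(-901) = 367*(-1/236) + 3971*(-1/901) = -367/236 - 3971/901 = -1267823/212636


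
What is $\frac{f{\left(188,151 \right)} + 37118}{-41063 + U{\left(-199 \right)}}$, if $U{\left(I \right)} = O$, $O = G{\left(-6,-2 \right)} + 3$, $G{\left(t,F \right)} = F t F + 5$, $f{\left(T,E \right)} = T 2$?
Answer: $- \frac{12498}{13693} \approx -0.91273$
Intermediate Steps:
$f{\left(T,E \right)} = 2 T$
$G{\left(t,F \right)} = 5 + t F^{2}$ ($G{\left(t,F \right)} = t F^{2} + 5 = 5 + t F^{2}$)
$O = -16$ ($O = \left(5 - 6 \left(-2\right)^{2}\right) + 3 = \left(5 - 24\right) + 3 = -19 + 3 = -16$)
$U{\left(I \right)} = -16$
$\frac{f{\left(188,151 \right)} + 37118}{-41063 + U{\left(-199 \right)}} = \frac{2 \cdot 188 + 37118}{-41063 - 16} = \frac{376 + 37118}{-41079} = 37494 \left(- \frac{1}{41079}\right) = - \frac{12498}{13693}$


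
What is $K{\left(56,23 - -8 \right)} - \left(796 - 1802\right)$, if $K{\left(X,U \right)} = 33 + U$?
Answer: $1070$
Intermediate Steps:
$K{\left(56,23 - -8 \right)} - \left(796 - 1802\right) = \left(33 + \left(23 - -8\right)\right) - \left(796 - 1802\right) = \left(33 + \left(23 + 8\right)\right) - \left(796 - 1802\right) = \left(33 + 31\right) - -1006 = 64 + 1006 = 1070$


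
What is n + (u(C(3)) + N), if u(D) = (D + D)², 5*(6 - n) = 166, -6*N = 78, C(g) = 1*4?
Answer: 119/5 ≈ 23.800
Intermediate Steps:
C(g) = 4
N = -13 (N = -⅙*78 = -13)
n = -136/5 (n = 6 - ⅕*166 = 6 - 166/5 = -136/5 ≈ -27.200)
u(D) = 4*D² (u(D) = (2*D)² = 4*D²)
n + (u(C(3)) + N) = -136/5 + (4*4² - 13) = -136/5 + (4*16 - 13) = -136/5 + (64 - 13) = -136/5 + 51 = 119/5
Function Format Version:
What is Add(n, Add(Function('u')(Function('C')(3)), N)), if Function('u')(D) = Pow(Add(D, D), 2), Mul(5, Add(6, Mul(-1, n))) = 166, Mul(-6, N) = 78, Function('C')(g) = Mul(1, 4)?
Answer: Rational(119, 5) ≈ 23.800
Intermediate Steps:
Function('C')(g) = 4
N = -13 (N = Mul(Rational(-1, 6), 78) = -13)
n = Rational(-136, 5) (n = Add(6, Mul(Rational(-1, 5), 166)) = Add(6, Rational(-166, 5)) = Rational(-136, 5) ≈ -27.200)
Function('u')(D) = Mul(4, Pow(D, 2)) (Function('u')(D) = Pow(Mul(2, D), 2) = Mul(4, Pow(D, 2)))
Add(n, Add(Function('u')(Function('C')(3)), N)) = Add(Rational(-136, 5), Add(Mul(4, Pow(4, 2)), -13)) = Add(Rational(-136, 5), Add(Mul(4, 16), -13)) = Add(Rational(-136, 5), Add(64, -13)) = Add(Rational(-136, 5), 51) = Rational(119, 5)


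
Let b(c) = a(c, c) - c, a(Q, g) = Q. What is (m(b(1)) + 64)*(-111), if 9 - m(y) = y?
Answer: -8103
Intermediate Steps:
b(c) = 0 (b(c) = c - c = 0)
m(y) = 9 - y
(m(b(1)) + 64)*(-111) = ((9 - 1*0) + 64)*(-111) = ((9 + 0) + 64)*(-111) = (9 + 64)*(-111) = 73*(-111) = -8103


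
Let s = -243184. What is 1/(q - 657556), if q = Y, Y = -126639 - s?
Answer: -1/541011 ≈ -1.8484e-6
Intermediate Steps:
Y = 116545 (Y = -126639 - 1*(-243184) = -126639 + 243184 = 116545)
q = 116545
1/(q - 657556) = 1/(116545 - 657556) = 1/(-541011) = -1/541011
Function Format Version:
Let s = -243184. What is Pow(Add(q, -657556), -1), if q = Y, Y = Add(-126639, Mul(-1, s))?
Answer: Rational(-1, 541011) ≈ -1.8484e-6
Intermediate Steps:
Y = 116545 (Y = Add(-126639, Mul(-1, -243184)) = Add(-126639, 243184) = 116545)
q = 116545
Pow(Add(q, -657556), -1) = Pow(Add(116545, -657556), -1) = Pow(-541011, -1) = Rational(-1, 541011)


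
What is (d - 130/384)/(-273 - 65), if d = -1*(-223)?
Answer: -42751/64896 ≈ -0.65876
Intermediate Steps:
d = 223
(d - 130/384)/(-273 - 65) = (223 - 130/384)/(-273 - 65) = (223 - 130*1/384)/(-338) = (223 - 65/192)*(-1/338) = (42751/192)*(-1/338) = -42751/64896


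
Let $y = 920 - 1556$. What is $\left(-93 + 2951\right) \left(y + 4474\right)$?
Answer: $10969004$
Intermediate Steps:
$y = -636$
$\left(-93 + 2951\right) \left(y + 4474\right) = \left(-93 + 2951\right) \left(-636 + 4474\right) = 2858 \cdot 3838 = 10969004$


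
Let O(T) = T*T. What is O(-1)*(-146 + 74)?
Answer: -72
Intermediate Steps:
O(T) = T²
O(-1)*(-146 + 74) = (-1)²*(-146 + 74) = 1*(-72) = -72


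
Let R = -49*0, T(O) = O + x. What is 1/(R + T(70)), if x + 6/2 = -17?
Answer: 1/50 ≈ 0.020000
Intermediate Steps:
x = -20 (x = -3 - 17 = -20)
T(O) = -20 + O (T(O) = O - 20 = -20 + O)
R = 0
1/(R + T(70)) = 1/(0 + (-20 + 70)) = 1/(0 + 50) = 1/50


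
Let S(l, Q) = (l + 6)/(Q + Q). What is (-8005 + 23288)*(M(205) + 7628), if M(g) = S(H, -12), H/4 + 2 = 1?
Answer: 1398929405/12 ≈ 1.1658e+8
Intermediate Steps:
H = -4 (H = -8 + 4*1 = -8 + 4 = -4)
S(l, Q) = (6 + l)/(2*Q) (S(l, Q) = (6 + l)/((2*Q)) = (6 + l)*(1/(2*Q)) = (6 + l)/(2*Q))
M(g) = -1/12 (M(g) = (1/2)*(6 - 4)/(-12) = (1/2)*(-1/12)*2 = -1/12)
(-8005 + 23288)*(M(205) + 7628) = (-8005 + 23288)*(-1/12 + 7628) = 15283*(91535/12) = 1398929405/12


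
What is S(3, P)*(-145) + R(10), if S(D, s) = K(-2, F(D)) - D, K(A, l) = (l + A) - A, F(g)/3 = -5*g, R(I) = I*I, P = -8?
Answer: 7060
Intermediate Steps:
R(I) = I²
F(g) = -15*g (F(g) = 3*(-5*g) = -15*g)
K(A, l) = l (K(A, l) = (A + l) - A = l)
S(D, s) = -16*D (S(D, s) = -15*D - D = -16*D)
S(3, P)*(-145) + R(10) = -16*3*(-145) + 10² = -48*(-145) + 100 = 6960 + 100 = 7060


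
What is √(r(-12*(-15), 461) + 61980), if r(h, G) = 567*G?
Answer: √323367 ≈ 568.65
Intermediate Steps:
√(r(-12*(-15), 461) + 61980) = √(567*461 + 61980) = √(261387 + 61980) = √323367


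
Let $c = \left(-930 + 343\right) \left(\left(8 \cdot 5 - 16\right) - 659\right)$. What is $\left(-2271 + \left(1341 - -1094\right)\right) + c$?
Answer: $372909$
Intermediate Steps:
$c = 372745$ ($c = - 587 \left(\left(40 - 16\right) - 659\right) = - 587 \left(24 - 659\right) = \left(-587\right) \left(-635\right) = 372745$)
$\left(-2271 + \left(1341 - -1094\right)\right) + c = \left(-2271 + \left(1341 - -1094\right)\right) + 372745 = \left(-2271 + \left(1341 + 1094\right)\right) + 372745 = \left(-2271 + 2435\right) + 372745 = 164 + 372745 = 372909$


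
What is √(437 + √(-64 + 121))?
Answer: √(437 + √57) ≈ 21.084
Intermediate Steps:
√(437 + √(-64 + 121)) = √(437 + √57)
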